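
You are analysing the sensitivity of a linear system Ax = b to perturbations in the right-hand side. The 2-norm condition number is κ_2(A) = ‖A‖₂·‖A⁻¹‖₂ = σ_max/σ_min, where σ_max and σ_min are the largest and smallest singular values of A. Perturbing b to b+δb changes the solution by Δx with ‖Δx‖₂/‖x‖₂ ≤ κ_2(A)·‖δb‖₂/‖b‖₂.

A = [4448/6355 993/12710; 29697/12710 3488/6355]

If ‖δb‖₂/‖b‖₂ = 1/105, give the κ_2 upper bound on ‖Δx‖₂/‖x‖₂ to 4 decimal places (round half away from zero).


0.2952

AᵀA = [38442025/6461764 2160000/1615441; 2160000/1615441 1986025/6461764]; tr = 12025/1922, det = 625/15376
solving λ² − 12025/1922·λ + 625/15376 = 0 gives λ = 25/4, 25/3844
σ_max=√(25/4)=(5/2), σ_min=√(25/3844)=(5/62) → κ = 31.0000
worst-case relative error ≤ 31.0000 × 1/105 = 0.2952


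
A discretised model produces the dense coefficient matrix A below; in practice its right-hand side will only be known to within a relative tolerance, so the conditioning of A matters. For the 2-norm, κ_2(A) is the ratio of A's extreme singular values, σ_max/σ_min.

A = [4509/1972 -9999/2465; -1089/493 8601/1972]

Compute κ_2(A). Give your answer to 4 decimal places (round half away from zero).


45.0000

M = AᵀA = [46737/4624 -27324/1445; -27324/1445 4101201/115600]. tr(M)=9117/200, det(M)=6561/6400
eigenvalues of AᵀA: λ = (tr ± √(tr²−4·det))/2 = 729/16, 9/400
σ_max=√(729/16)=(27/4), σ_min=√(9/400)=(3/20) → κ = 45.0000


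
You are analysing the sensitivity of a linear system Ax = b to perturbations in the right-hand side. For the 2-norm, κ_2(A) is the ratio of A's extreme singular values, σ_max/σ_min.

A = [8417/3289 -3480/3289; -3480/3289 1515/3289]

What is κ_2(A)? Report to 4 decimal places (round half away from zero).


151.8000

form AᵀA = [6381253/832117 -2658720/832117; -2658720/832117 1108125/832117] with trace 576106/64009 and determinant 225/64009
eigenvalues of AᵀA: λ = (tr ± √(tr²−4·det))/2 = 9, 25/64009
so κ_2 = √(9 / (25/64009)) = 151.8000


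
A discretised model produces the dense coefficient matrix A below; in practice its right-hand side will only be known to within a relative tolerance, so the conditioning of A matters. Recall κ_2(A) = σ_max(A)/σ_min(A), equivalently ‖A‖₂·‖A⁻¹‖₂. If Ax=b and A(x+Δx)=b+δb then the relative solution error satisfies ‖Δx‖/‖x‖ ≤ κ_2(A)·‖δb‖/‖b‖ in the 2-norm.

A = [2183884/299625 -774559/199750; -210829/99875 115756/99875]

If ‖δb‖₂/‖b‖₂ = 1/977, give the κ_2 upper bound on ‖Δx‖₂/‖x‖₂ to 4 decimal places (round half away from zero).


0.2886

M = AᵀA = [8271022609/143640225 -294076054/9576015; -294076054/9576015 1045663121/63840100]. tr(M)=5881669/79524, det(M)=3418801/49702500
char-poly roots: 1849/25 and 1849/1988100
κ = σ_max/σ_min = (43/5)/(43/1410) = 282.0000
κ_2(A)·‖δb‖/‖b‖ = 0.2886


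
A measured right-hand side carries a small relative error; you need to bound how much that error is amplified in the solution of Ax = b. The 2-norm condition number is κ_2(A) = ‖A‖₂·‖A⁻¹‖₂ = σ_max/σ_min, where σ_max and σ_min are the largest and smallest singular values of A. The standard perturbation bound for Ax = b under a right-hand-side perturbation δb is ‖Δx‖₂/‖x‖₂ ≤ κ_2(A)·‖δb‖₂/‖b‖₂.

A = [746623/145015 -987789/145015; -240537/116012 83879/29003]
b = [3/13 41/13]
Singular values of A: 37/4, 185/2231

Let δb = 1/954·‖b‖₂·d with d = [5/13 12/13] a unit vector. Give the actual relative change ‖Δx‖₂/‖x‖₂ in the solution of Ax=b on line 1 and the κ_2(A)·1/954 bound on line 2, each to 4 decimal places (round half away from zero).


0.0011
0.1169

from the listed singular values, σ₁ = 37/4, σ_n = 185/2231
condition number: (37/4) ÷ (185/2231) = 111.5500
bound on ‖Δx‖/‖x‖: κ·ε = 111.5500·1/954 = 0.1169
solve Ax = b  →  x = [28.8778 21.7935]
2-norm of b is 3.1623; of x, 36.1785
with δb = [0.0013 0.0031], A·Δx = δb → ‖Δx‖ = 0.0400
relative error = 0.0011
tightness: 0.0011 against a bound of 0.1169 (unrounded ratio ≈ 0.0094)


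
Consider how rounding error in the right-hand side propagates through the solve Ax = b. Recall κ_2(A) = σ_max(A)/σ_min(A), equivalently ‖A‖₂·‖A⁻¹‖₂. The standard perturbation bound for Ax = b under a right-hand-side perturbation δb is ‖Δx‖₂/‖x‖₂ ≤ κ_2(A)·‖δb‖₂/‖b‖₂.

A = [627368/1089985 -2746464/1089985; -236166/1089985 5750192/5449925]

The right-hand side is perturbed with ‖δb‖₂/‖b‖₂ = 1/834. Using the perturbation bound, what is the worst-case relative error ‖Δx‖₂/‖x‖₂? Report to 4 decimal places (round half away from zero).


AᵀA = [531792884/1405996805 -59013124128/35149920125; -59013124128/35149920125 1311487104256/175749600625]; tr = 819727076/104550625, det = 9834496/2613765625
eigenvalues of AᵀA: λ = (tr ± √(tr²−4·det))/2 = 196/25, 50176/104550625
κ_2(A) = √(λ_max/λ_min) = √((196/25) / (50176/104550625)) = 127.8125
perturbation bound = 127.8125·1/834 = 0.1533

0.1533


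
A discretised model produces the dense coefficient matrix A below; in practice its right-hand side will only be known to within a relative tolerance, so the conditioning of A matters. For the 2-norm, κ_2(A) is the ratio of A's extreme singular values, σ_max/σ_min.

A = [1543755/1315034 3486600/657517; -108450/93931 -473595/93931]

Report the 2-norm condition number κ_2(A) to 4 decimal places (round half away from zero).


276.5000

AᵀA = [5574809025/2056259716 6192551250/514064929; 6192551250/514064929 27522828225/514064929]; tr = 68807925/1223236, det = 50625/1223236
solving λ² − 68807925/1223236·λ + 50625/1223236 = 0 gives λ = 225/4, 225/305809
so κ_2 = √((225/4) / (225/305809)) = 276.5000


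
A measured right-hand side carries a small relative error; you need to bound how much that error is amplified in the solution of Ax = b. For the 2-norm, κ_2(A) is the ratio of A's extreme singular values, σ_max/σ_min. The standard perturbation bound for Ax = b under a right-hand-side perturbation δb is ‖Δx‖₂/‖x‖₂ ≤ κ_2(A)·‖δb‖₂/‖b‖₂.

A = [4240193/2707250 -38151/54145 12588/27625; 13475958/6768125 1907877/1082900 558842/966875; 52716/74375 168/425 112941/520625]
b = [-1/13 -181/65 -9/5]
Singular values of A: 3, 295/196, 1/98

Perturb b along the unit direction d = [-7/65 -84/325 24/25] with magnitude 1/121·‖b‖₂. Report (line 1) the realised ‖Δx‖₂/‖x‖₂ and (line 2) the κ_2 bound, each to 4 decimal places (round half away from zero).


largest singular value 3, smallest 1/98
κ_2(A) = 3 / (1/98) = 294.0000
perturbation bound = 294.0000·1/121 = 2.4298
solve Ax = b  →  x = [26.8931 -1.0568 -94.2395]
‖b‖ = 3.3166, ‖x‖ = 98.0074
with δb = [-0.0030 -0.0071 0.0263], A·Δx = δb → ‖Δx‖ = 2.6862
dividing the unrounded norms, ‖Δx‖/‖x‖ = 0.0274
so the bound overstates the realised error by a factor of ≈ 88.6510 (computed from the unrounded values)

0.0274
2.4298


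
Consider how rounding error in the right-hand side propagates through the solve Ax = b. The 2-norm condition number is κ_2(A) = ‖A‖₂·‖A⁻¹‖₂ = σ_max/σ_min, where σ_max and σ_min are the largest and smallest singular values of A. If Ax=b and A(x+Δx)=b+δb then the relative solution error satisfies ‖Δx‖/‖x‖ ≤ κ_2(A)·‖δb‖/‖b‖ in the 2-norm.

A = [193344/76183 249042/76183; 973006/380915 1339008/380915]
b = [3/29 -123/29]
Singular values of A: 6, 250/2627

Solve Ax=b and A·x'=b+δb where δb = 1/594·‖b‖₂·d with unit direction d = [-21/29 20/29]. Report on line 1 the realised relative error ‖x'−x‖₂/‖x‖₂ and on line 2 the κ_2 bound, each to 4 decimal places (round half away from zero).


0.0024
0.1061

σ_max = 6, σ_min = 250/2627
κ = σ_max/σ_min = 6/(250/2627) = 63.0480
bound on ‖Δx‖/‖x‖: κ·ε = 63.0480·1/594 = 0.1061
solve Ax = b  →  x = [24.9192 -19.3144]
‖b‖₂ = 4.2426 and ‖x‖₂ = 31.5280
re-solving with b+δb shifts x by Δx of norm 0.0751
dividing the unrounded norms, ‖Δx‖/‖x‖ = 0.0024
realised/bound (from unrounded values) ≈ 0.0224


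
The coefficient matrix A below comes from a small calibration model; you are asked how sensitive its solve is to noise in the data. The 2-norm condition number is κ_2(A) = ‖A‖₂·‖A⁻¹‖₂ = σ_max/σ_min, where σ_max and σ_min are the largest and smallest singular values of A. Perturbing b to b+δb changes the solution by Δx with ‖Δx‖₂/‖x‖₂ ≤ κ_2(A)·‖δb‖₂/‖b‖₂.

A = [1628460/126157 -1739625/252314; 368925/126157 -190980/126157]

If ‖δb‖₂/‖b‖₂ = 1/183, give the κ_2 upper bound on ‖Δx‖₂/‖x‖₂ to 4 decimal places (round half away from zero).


form AᵀA = [1658529225/9467929 -884540250/9467929; -884540250/9467929 1887084225/37871716] with trace 29485125/131044 and determinant 50625/131044
eigenvalues of AᵀA: λ = (tr ± √(tr²−4·det))/2 = 225, 225/131044
κ_2(A) = √(λ_max/λ_min) = √(225 / (225/131044)) = 362.0000
bound on ‖Δx‖/‖x‖: κ·ε = 362.0000·1/183 = 1.9781

1.9781


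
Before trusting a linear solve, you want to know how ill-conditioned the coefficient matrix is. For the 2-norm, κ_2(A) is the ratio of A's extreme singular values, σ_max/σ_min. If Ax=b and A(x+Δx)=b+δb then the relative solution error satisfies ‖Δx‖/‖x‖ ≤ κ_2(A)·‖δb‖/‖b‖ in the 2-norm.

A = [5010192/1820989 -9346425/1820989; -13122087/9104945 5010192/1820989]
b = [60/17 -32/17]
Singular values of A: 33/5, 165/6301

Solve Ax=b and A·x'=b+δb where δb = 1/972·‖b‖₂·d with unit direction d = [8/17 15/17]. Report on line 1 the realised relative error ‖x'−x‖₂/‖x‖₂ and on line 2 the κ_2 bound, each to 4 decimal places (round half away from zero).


σ_max = 33/5, σ_min = 165/6301
κ = σ_max/σ_min = (33/5)/(165/6301) = 252.0400
κ_2(A)·‖δb‖/‖b‖ = 0.2593
solve Ax = b  →  x = [0.2852 -0.5348]
‖b‖ = 4.0000, ‖x‖ = 0.6061
Δx = A⁻¹·δb where δb = 1/972·4.0000·d; ‖Δx‖ = 0.1572
relative error = 0.2593
so the bound is sharp here: realised error equals the bound

0.2593
0.2593


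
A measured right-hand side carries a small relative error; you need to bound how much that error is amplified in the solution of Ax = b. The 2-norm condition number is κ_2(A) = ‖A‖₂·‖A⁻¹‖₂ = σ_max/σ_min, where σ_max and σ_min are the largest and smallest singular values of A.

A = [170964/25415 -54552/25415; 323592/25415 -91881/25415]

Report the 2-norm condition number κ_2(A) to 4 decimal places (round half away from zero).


M = AᵀA = [92692368/447005 -27030024/447005; -27030024/447005 7901757/447005]. tr(M)=20118825/89401, det(M)=810000/89401
eigenvalues of AᵀA: λ = (tr ± √(tr²−4·det))/2 = 225, 3600/89401
σ_max=√225=15, σ_min=√(3600/89401)=(60/299) → κ = 74.7500

74.7500


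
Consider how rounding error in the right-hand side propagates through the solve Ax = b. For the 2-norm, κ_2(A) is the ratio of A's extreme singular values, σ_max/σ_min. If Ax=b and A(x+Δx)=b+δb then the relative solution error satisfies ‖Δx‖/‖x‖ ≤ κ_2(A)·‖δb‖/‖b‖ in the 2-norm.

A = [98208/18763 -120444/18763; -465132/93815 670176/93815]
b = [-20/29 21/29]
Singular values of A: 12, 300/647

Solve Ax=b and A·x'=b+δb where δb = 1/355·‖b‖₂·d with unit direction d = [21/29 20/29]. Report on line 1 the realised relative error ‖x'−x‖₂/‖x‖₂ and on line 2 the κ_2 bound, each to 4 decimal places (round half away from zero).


σ_max = 12, σ_min = 300/647
κ = σ_max/σ_min = 12/(300/647) = 25.8800
perturbation bound = 25.8800·1/355 = 0.0729
solve Ax = b  →  x = [-0.0500 0.0667]
2-norm of b is 1.0000; of x, 0.0833
re-solving with b+δb shifts x by Δx of norm 0.0061
realised ‖Δx‖/‖x‖ = 0.0729
so the bound is sharp here: realised error equals the bound

0.0729
0.0729


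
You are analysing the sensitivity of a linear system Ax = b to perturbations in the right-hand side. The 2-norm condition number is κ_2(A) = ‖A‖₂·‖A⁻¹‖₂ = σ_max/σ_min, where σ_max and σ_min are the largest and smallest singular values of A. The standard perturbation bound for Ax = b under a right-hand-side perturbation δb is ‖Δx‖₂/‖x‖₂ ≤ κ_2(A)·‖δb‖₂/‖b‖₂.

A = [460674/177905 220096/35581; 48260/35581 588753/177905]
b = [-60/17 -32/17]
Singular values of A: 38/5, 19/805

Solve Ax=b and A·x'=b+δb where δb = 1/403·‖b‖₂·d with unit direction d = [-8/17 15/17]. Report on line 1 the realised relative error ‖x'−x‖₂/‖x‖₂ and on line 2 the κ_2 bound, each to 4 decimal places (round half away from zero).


largest singular value 38/5, smallest 19/805
κ = σ_max/σ_min = (38/5)/(19/805) = 322.0000
κ_2(A)·‖δb‖/‖b‖ = 0.7990
solve Ax = b  →  x = [-0.2024 -0.4858]
‖b‖₂ = 4.0000 and ‖x‖₂ = 0.5263
re-solving with b+δb shifts x by Δx of norm 0.4205
dividing the unrounded norms, ‖Δx‖/‖x‖ = 0.7990
realised/bound = 1 exactly: the bound is attained for this b and d

0.7990
0.7990


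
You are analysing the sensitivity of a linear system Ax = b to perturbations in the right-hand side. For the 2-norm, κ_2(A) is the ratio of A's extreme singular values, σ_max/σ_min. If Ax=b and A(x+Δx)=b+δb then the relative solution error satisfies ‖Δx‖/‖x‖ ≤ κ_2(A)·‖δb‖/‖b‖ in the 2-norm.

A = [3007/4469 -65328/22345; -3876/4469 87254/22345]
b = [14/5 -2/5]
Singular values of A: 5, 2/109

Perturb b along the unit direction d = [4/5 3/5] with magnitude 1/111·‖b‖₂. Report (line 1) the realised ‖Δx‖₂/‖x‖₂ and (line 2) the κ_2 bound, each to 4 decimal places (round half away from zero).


0.0127
2.4550

σ_max = 5, σ_min = 2/109
κ = σ_max/σ_min = 5/(2/109) = 272.5000
worst-case relative error ≤ 272.5000 × 1/111 = 2.4550
solve Ax = b  →  x = [106.4293 23.5366]
‖b‖₂ = 2.8284 and ‖x‖₂ = 109.0007
re-solving with b+δb shifts x by Δx of norm 1.3887
realised ‖Δx‖/‖x‖ = 0.0127
tightness: 0.0127 against a bound of 2.4550 (unrounded ratio ≈ 0.0052)


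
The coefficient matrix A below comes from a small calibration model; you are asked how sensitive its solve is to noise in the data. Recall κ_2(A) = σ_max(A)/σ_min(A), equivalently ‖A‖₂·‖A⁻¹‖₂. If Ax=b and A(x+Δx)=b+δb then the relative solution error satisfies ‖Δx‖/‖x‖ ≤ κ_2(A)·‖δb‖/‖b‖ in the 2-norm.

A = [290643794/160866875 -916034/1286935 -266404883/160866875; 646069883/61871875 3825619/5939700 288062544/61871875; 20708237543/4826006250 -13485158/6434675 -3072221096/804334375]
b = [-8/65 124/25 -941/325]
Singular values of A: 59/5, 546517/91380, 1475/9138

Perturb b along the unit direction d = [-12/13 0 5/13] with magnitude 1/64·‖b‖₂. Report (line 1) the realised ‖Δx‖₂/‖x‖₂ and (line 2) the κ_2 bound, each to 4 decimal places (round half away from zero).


0.0891
1.1423

from the listed singular values, σ₁ = 59/5, σ_n = 1475/9138
κ_2(A) = (59/5) / (1475/9138) = 73.1040
κ_2(A)·‖δb‖/‖b‖ = 1.1423
solve Ax = b  →  x = [0.8197 5.9759 -1.5999]
‖b‖₂ = 5.7446 and ‖x‖₂ = 6.2405
with δb = [-0.0829 0.0000 0.0345], A·Δx = δb → ‖Δx‖ = 0.5561
realised ‖Δx‖/‖x‖ = 0.0891
tightness: 0.0891 against a bound of 1.1423 (unrounded ratio ≈ 0.0780)


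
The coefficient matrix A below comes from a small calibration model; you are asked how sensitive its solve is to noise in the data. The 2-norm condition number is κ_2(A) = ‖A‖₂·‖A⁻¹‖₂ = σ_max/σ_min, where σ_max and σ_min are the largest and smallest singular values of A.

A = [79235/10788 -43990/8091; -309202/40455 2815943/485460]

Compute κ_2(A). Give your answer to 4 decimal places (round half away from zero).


167.4000

M = AᵀA = [3498556129/31136400 -491957024/5838075; -491957024/5838075 17712208489/280227600]. tr(M)=983984273/5604552, det(M)=197262025/179345664
eigenvalues of AᵀA: λ = (tr ± √(tr²−4·det))/2 = 2809/16, 70225/11209104
κ_2(A) = √(λ_max/λ_min) = √((2809/16) / (70225/11209104)) = 167.4000


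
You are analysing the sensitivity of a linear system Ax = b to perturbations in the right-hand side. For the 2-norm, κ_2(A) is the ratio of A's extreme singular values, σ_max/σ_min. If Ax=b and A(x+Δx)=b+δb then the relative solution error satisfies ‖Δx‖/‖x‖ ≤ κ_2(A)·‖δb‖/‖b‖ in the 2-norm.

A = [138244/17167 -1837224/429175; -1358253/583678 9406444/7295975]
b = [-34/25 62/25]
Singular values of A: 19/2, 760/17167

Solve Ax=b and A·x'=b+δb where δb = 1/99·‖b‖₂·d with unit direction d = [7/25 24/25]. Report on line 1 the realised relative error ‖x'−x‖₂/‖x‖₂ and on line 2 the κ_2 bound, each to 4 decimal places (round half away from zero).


0.0143
2.1676

largest singular value 19/2, smallest 760/17167
κ_2(A) = (19/2) / (760/17167) = 214.5875
perturbation bound = 214.5875·1/99 = 2.1676
solve Ax = b  →  x = [21.0737 39.9605]
‖b‖₂ = 2.8284 and ‖x‖₂ = 45.1768
Δx = A⁻¹·δb where δb = 1/99·2.8284·d; ‖Δx‖ = 0.6453
realised ‖Δx‖/‖x‖ = 0.0143
realised/bound (from unrounded values) ≈ 0.0066


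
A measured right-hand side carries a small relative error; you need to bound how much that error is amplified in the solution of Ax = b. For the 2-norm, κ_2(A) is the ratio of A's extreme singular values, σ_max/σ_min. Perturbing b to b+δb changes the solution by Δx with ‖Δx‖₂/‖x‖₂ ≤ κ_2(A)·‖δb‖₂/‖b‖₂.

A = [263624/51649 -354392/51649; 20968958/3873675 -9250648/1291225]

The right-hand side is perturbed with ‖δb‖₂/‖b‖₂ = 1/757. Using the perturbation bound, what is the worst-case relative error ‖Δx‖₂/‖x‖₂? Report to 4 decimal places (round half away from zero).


0.3529

M = AᵀA = [987659066404/17842280625 -438942500624/5947426875; -438942500624/5947426875 195089826944/1982475625]. tr(M)=109738700356/713691225, det(M)=236421376/713691225
solving λ² − 109738700356/713691225·λ + 236421376/713691225 = 0 gives λ = 3844/25, 61504/28547649
σ_max=√(3844/25)=(62/5), σ_min=√(61504/28547649)=(248/5343) → κ = 267.1500
bound on ‖Δx‖/‖x‖: κ·ε = 267.1500·1/757 = 0.3529


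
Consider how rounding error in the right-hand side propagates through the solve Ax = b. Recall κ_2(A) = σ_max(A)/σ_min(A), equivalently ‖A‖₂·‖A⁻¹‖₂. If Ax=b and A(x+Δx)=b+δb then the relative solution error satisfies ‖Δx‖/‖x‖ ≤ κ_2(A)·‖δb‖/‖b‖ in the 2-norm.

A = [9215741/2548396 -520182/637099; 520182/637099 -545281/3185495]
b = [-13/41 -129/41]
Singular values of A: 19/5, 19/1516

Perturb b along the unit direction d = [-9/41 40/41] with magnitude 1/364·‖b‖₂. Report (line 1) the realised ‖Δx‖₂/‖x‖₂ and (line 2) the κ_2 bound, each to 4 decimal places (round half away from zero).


from the listed singular values, σ₁ = 19/5, σ_n = 19/1516
κ_2(A) = (19/5) / (19/1516) = 303.2000
bound on ‖Δx‖/‖x‖: κ·ε = 303.2000·1/364 = 0.8330
solve Ax = b  →  x = [-52.8010 -233.4724]
‖b‖₂ = 3.1623 and ‖x‖₂ = 239.3686
δb = ε·‖b‖·d = [-0.0019 0.0085]; solving A·Δx = δb gives ‖Δx‖ = 0.6932
dividing the unrounded norms, ‖Δx‖/‖x‖ = 0.0029
realised/bound (from unrounded values) ≈ 0.0035

0.0029
0.8330


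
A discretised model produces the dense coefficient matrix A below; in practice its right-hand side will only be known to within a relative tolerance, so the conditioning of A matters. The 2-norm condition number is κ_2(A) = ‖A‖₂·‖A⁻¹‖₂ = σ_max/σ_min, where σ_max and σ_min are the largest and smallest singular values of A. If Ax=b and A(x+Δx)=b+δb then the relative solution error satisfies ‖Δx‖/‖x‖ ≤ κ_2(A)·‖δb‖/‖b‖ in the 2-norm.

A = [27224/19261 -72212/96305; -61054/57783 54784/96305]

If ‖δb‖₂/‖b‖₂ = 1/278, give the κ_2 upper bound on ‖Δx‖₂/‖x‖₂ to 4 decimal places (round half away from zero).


M = AᵀA = [10397906500/3338875089 -1848496160/1112958363; -1848496160/1112958363 328634384/370986121]. tr(M)=46213204/11553201, det(M)=1600/11553201
λ_max, λ_min = (46213204/11553201 ± √2135586283459216/133476453346401)/2 = 4, 400/11553201
κ_2(A) = √(λ_max/λ_min) = √(4 / (400/11553201)) = 339.9000
bound on ‖Δx‖/‖x‖: κ·ε = 339.9000·1/278 = 1.2227

1.2227


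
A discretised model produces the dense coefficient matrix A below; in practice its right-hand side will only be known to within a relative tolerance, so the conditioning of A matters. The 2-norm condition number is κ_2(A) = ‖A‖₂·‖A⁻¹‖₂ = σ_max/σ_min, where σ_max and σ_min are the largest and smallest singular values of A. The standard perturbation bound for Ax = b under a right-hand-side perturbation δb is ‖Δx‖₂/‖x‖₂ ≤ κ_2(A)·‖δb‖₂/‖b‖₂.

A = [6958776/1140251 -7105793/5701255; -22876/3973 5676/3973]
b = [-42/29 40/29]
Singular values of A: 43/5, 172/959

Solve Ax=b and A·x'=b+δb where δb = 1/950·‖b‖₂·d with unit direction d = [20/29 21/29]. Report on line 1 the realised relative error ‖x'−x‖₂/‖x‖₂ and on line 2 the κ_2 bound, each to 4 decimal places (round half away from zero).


0.0505
0.0505

from the listed singular values, σ₁ = 43/5, σ_n = 172/959
condition number: (43/5) ÷ (172/959) = 47.9500
κ_2(A)·‖δb‖/‖b‖ = 0.0505
solve Ax = b  →  x = [-0.2269 0.0510]
‖b‖ = 2.0000, ‖x‖ = 0.2326
re-solving with b+δb shifts x by Δx of norm 0.0117
relative error = 0.0505
tightness: 0.0505 against a bound of 0.0505; the bound is attained (ratio 1)


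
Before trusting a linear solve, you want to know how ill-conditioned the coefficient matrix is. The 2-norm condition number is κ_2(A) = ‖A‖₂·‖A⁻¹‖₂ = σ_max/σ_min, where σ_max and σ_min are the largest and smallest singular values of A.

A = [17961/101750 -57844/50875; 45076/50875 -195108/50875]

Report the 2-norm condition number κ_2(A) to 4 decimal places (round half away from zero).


50.8750

form AᵀA = [13519969/16564900 -596106/165649; -596106/165649 66260896/4141225] with trace 278563553/16564900 and determinant 11303044/103530625
λ_max, λ_min = (278563553/16564900 ± √3099112937284329/10975836480400)/2 = 1681/100, 26896/4141225
σ_max=√(1681/100)=(41/10), σ_min=√(26896/4141225)=(164/2035) → κ = 50.8750


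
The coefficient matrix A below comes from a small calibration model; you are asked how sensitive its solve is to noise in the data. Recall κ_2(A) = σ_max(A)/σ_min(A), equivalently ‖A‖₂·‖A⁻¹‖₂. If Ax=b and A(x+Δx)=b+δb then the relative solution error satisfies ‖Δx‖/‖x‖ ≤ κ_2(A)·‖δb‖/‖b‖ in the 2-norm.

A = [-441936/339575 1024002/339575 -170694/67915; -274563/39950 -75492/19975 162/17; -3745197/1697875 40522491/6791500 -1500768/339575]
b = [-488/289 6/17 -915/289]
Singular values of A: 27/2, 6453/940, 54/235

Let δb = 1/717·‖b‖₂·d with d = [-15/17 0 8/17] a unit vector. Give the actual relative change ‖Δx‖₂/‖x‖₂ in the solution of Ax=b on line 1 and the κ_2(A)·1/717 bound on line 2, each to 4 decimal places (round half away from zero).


largest singular value 27/2, smallest 54/235
κ = σ_max/σ_min = (27/2)/(54/235) = 58.7500
κ_2(A)·‖δb‖/‖b‖ = 0.0819
solve Ax = b  →  x = [0.2963 -0.3333 0.1185]
‖b‖₂ = 3.6056 and ‖x‖₂ = 0.4614
Δx = A⁻¹·δb where δb = 1/717·3.6056·d; ‖Δx‖ = 0.0219
realised ‖Δx‖/‖x‖ = 0.0474
tightness: 0.0474 against a bound of 0.0819 (unrounded ratio ≈ 0.5788)

0.0474
0.0819


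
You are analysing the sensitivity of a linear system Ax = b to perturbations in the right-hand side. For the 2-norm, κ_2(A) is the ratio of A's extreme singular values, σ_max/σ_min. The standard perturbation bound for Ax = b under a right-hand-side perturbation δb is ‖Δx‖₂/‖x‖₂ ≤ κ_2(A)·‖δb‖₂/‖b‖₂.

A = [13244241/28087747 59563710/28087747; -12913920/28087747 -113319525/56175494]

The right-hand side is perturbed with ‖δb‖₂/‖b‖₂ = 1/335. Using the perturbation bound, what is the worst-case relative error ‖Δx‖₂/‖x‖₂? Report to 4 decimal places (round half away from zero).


1.1283

AᵀA = [406871878041/938075542849 1808056801710/938075542849; 1808056801710/938075542849 32143468421025/3752302171396]; tr = 20089801269/2232184516, det = 1265625/2232184516
solving λ² − 20089801269/2232184516·λ + 1265625/2232184516 = 0 gives λ = 9, 140625/2232184516
κ = σ_max/σ_min = 3/(375/47246) = 377.9680
κ_2(A)·‖δb‖/‖b‖ = 1.1283


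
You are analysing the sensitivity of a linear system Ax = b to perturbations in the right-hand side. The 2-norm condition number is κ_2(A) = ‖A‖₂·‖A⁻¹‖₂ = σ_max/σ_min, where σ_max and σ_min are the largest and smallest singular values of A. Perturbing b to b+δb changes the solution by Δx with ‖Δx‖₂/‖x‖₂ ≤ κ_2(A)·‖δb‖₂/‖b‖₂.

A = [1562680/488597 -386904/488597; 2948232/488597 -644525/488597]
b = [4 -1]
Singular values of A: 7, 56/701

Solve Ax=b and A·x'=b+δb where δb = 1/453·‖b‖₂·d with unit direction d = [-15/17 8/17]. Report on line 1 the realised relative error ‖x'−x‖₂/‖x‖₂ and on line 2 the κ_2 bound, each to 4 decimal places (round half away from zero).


from the listed singular values, σ₁ = 7, σ_n = 56/701
κ = σ_max/σ_min = 7/(56/701) = 87.6250
κ_2(A)·‖δb‖/‖b‖ = 0.1934
solve Ax = b  →  x = [-10.8519 -48.8815]
2-norm of b is 4.1231; of x, 50.0716
δb = ε·‖b‖·d = [-0.0080 0.0043]; solving A·Δx = δb gives ‖Δx‖ = 0.1139
realised ‖Δx‖/‖x‖ = 0.0023
so the bound overstates the realised error by a factor of ≈ 85.0091 (computed from the unrounded values)

0.0023
0.1934


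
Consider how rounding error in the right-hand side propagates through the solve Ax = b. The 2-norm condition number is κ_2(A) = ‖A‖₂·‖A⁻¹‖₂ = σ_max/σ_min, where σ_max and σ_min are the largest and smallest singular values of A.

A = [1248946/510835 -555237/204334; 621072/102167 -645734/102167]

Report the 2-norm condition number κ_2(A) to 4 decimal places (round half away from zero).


84.6875

M = AᵀA = [66290691364/1544097025 -13916964789/308819405; -13916964789/308819405 11693359297/247055524]. tr(M)=662897441/7344100, det(M)=2085136/1836025
char-poly roots: 361/4 and 23104/1836025
so κ_2 = √((361/4) / (23104/1836025)) = 84.6875


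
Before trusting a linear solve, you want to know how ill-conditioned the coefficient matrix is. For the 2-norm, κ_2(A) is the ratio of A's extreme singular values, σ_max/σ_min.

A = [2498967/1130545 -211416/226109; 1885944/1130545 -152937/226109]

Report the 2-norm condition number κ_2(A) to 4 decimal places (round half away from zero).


139.1440

AᵀA = [392064833529/51125279881 -163350444960/51125279881; -163350444960/51125279881 68086451025/51125279881]; tr = 2722788666/302516449, det = 1265625/302516449
λ_max, λ_min = (2722788666/302516449 ± √7412046630174997056/91516201915569601)/2 = 9, 140625/302516449
κ = σ_max/σ_min = 3/(375/17393) = 139.1440


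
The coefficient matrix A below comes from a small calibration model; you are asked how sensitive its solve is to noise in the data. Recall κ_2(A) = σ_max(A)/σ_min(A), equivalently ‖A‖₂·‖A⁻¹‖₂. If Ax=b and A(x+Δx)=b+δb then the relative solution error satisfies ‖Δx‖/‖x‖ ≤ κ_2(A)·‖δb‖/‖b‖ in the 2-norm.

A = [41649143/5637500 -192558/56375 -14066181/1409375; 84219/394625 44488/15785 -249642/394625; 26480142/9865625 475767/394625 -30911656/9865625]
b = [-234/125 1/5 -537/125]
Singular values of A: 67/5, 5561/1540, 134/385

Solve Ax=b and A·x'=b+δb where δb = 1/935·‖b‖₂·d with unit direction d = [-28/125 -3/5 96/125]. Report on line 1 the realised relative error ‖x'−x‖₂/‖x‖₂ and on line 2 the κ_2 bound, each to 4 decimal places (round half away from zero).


from the listed singular values, σ₁ = 67/5, σ_n = 134/385
condition number: (67/5) ÷ (134/385) = 38.5000
worst-case relative error ≤ 38.5000 × 1/935 = 0.0412
solve Ax = b  →  x = [-7.0995 -0.4912 -4.8996]
‖b‖₂ = 4.6904 and ‖x‖₂ = 8.6401
re-solving with b+δb shifts x by Δx of norm 0.0144
dividing the unrounded norms, ‖Δx‖/‖x‖ = 0.0017
tightness: 0.0017 against a bound of 0.0412 (unrounded ratio ≈ 0.0405)

0.0017
0.0412


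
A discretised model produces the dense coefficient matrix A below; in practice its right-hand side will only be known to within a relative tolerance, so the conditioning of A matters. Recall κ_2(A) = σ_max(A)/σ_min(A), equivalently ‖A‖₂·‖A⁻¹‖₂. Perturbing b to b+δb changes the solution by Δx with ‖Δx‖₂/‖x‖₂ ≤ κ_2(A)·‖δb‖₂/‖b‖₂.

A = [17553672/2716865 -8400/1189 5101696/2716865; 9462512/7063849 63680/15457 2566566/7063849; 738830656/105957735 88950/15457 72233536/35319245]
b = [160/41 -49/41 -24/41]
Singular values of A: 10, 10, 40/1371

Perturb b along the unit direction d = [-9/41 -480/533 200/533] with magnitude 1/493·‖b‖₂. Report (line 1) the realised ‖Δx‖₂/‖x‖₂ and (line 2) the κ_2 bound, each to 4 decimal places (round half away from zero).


largest singular value 10, smallest 40/1371
κ = σ_max/σ_min = 10/(40/1371) = 342.7500
κ_2(A)·‖δb‖/‖b‖ = 0.6952
solve Ax = b  →  x = [0.1953 -0.3586 0.0570]
2-norm of b is 4.1231; of x, 0.4123
re-solving with b+δb shifts x by Δx of norm 0.2867
dividing the unrounded norms, ‖Δx‖/‖x‖ = 0.6952
realised/bound = 1 exactly: the bound is attained for this b and d

0.6952
0.6952


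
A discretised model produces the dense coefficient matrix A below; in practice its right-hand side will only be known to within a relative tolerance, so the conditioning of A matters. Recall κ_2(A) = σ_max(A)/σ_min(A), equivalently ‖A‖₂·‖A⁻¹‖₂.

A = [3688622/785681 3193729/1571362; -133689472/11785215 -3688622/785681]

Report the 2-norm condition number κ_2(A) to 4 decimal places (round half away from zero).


174.3375

form AᵀA = [732964871044/4862970225 20359349129/324198015; 20359349129/324198015 2262653057/86452804] with trace 3440956422001/19451880900 and determinant 5006411536/4862970225
λ_max, λ_min = (3440956422001/19451880900 ± √11838622952174969467845601/378375670547784810000)/2 = 17689/100, 1132096/194518809
so κ_2 = √((17689/100) / (1132096/194518809)) = 174.3375


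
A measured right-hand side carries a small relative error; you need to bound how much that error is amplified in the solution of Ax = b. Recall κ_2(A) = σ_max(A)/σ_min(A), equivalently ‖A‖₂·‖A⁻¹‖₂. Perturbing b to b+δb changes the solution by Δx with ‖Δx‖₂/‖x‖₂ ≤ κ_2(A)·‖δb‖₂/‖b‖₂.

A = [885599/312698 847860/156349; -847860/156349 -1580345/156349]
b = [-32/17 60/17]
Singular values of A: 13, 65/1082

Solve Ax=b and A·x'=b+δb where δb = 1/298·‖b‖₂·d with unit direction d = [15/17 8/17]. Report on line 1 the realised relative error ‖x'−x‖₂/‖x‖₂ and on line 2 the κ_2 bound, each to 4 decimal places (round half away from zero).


0.7262
0.7262

largest singular value 13, smallest 65/1082
κ = σ_max/σ_min = 13/(65/1082) = 216.4000
perturbation bound = 216.4000·1/298 = 0.7262
solve Ax = b  →  x = [-0.1448 -0.2715]
2-norm of b is 4.0000; of x, 0.3077
Δx = A⁻¹·δb where δb = 1/298·4.0000·d; ‖Δx‖ = 0.2234
dividing the unrounded norms, ‖Δx‖/‖x‖ = 0.7262
tightness: 0.7262 against a bound of 0.7262; the bound is attained (ratio 1)


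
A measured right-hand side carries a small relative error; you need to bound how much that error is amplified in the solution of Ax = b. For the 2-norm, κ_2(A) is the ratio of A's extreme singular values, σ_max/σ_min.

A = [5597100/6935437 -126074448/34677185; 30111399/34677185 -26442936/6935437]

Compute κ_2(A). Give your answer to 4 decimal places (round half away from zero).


form AᵀA = [2009375219961/1429853935225 -1785832448904/285970787045; -1785832448904/285970787045 39685479246144/1429853935225] with trace 4960720341/170119445 and determinant 136048896/21264930625
eigenvalues of AᵀA: λ = (tr ± √(tr²−4·det))/2 = 729/25, 186624/850597225
so κ_2 = √((729/25) / (186624/850597225)) = 364.5625

364.5625


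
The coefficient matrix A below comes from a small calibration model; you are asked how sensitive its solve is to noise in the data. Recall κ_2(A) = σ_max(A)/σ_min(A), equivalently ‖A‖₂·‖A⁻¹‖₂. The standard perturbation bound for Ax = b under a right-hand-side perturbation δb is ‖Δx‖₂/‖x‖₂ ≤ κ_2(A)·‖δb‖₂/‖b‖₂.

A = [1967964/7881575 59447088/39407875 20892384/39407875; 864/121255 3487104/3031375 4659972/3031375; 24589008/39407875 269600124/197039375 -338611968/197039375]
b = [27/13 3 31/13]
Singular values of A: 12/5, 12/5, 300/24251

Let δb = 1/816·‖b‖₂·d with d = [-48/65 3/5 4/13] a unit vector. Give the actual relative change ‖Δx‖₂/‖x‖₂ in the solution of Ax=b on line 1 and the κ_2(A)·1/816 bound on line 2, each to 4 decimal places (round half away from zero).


0.0053
0.2378

from the listed singular values, σ₁ = 12/5, σ_n = 300/24251
κ = σ_max/σ_min = (12/5)/(300/24251) = 194.0080
κ_2(A)·‖δb‖/‖b‖ = 0.2378
solve Ax = b  →  x = [77.9532 -16.3974 13.8606]
‖b‖ = 4.3589, ‖x‖ = 80.8560
with δb = [-0.0039 0.0032 0.0016], A·Δx = δb → ‖Δx‖ = 0.4318
relative error = 0.0053
realised/bound (from unrounded values) ≈ 0.0225


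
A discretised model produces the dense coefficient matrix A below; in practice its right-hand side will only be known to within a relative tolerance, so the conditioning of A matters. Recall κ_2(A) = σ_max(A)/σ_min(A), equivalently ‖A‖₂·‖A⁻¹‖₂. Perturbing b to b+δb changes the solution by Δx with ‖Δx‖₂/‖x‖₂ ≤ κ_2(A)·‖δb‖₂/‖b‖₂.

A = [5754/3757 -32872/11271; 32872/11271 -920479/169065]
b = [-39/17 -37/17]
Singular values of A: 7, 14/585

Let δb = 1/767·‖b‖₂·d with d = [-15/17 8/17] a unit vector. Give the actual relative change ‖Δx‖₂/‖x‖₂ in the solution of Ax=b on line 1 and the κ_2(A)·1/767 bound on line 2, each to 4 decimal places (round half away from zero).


σ_max = 7, σ_min = 14/585
condition number: 7 ÷ (14/585) = 292.5000
perturbation bound = 292.5000·1/767 = 0.3814
solve Ax = b  →  x = [36.6681 20.0420]
2-norm of b is 3.1623; of x, 41.7879
δb = ε·‖b‖·d = [-0.0036 0.0019]; solving A·Δx = δb gives ‖Δx‖ = 0.1723
realised ‖Δx‖/‖x‖ = 0.0041
so the bound overstates the realised error by a factor of ≈ 92.5015 (computed from the unrounded values)

0.0041
0.3814


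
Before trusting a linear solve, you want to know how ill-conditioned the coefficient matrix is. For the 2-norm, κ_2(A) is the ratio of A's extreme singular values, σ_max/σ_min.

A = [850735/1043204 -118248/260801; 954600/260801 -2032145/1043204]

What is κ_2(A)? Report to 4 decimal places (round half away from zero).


254.4400

M = AᵀA = [9104062225/647397136 -303462720/40462321; -303462720/40462321 2589729169/647397136]. tr(M)=5846895697/323698568, det(M)=52200625/10358354176
solving λ² − 5846895697/323698568·λ + 52200625/10358354176 = 0 gives λ = 289/16, 180625/647397136
σ_max=√(289/16)=(17/4), σ_min=√(180625/647397136)=(425/25444) → κ = 254.4400


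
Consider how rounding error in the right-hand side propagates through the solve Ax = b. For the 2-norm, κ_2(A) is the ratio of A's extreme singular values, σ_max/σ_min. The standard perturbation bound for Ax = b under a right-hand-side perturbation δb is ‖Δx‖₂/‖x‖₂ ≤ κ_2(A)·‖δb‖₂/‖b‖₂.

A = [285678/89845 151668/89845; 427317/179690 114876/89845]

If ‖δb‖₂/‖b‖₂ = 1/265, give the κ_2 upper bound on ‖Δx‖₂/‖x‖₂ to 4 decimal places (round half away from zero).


M = AᵀA = [70456401/4468996 9394110/1117249; 9394110/1117249 5010336/1117249]. tr(M)=90497745/4468996, det(M)=2916/1117249
solving λ² − 90497745/4468996·λ + 2916/1117249 = 0 gives λ = 81/4, 144/1117249
σ_max=√(81/4)=(9/2), σ_min=√(144/1117249)=(12/1057) → κ = 396.3750
perturbation bound = 396.3750·1/265 = 1.4958

1.4958


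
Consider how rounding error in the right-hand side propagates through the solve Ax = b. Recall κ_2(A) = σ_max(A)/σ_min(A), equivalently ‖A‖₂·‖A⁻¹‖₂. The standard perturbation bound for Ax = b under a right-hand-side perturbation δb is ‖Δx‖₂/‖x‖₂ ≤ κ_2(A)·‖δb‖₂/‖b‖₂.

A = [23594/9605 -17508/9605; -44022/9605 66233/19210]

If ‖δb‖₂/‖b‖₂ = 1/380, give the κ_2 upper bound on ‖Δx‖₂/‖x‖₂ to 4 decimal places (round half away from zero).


AᵀA = [1726376/63845 -1294767/63845; -1294767/63845 3884381/255380]; tr = 2157977/51076, det = 169/12769
λ_max, λ_min = (2157977/51076 ± √4656726623025/2608757776)/2 = 169/4, 4/12769
κ = σ_max/σ_min = (13/2)/(2/113) = 367.2500
perturbation bound = 367.2500·1/380 = 0.9664

0.9664


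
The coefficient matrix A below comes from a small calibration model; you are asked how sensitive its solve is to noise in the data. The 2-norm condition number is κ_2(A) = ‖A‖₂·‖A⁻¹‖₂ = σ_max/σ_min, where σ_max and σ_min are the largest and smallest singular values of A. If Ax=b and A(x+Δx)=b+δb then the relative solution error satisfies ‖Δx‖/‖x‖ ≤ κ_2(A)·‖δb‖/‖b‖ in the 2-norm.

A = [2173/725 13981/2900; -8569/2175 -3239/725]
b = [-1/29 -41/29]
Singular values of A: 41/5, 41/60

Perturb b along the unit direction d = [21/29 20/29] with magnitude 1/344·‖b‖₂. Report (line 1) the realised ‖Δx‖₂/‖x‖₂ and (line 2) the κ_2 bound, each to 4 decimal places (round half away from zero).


0.0041
0.0349

largest singular value 41/5, smallest 41/60
κ = σ_max/σ_min = (41/5)/(41/60) = 12.0000
worst-case relative error ≤ 12.0000 × 1/344 = 0.0349
solve Ax = b  →  x = [1.2439 -0.7805]
‖b‖₂ = 1.4142 and ‖x‖₂ = 1.4685
δb = ε·‖b‖·d = [0.0030 0.0028]; solving A·Δx = δb gives ‖Δx‖ = 0.0060
relative error = 0.0041
tightness: 0.0041 against a bound of 0.0349 (unrounded ratio ≈ 0.1174)


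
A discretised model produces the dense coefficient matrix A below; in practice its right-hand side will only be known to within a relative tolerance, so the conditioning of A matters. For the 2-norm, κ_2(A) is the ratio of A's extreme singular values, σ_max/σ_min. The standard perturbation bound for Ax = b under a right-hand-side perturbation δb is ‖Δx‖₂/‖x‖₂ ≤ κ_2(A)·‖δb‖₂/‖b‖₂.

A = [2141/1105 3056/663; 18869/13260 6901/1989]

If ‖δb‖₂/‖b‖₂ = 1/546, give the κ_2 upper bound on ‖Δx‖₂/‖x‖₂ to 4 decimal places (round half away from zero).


AᵀA = [3126517/541008 5627065/405756; 5627065/405756 10128925/304317]; tr = 14630881/374544, det = 625/23409
char-poly roots: 625/16 and 16/23409
κ_2(A) = √(λ_max/λ_min) = √((625/16) / (16/23409)) = 239.0625
worst-case relative error ≤ 239.0625 × 1/546 = 0.4378

0.4378


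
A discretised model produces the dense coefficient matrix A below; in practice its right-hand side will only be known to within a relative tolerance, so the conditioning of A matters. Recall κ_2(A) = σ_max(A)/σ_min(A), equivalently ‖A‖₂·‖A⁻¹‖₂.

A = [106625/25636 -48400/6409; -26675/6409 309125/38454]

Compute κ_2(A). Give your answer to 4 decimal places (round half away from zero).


78.0000

AᵀA = [27055625/781456 -19009375/293046; -19009375/293046 213900625/1758276]; tr = 3803125/24336, det = 390625/97344
λ_max, λ_min = (3803125/24336 ± √14454253515625/592240896)/2 = 625/4, 625/24336
κ = σ_max/σ_min = (25/2)/(25/156) = 78.0000
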